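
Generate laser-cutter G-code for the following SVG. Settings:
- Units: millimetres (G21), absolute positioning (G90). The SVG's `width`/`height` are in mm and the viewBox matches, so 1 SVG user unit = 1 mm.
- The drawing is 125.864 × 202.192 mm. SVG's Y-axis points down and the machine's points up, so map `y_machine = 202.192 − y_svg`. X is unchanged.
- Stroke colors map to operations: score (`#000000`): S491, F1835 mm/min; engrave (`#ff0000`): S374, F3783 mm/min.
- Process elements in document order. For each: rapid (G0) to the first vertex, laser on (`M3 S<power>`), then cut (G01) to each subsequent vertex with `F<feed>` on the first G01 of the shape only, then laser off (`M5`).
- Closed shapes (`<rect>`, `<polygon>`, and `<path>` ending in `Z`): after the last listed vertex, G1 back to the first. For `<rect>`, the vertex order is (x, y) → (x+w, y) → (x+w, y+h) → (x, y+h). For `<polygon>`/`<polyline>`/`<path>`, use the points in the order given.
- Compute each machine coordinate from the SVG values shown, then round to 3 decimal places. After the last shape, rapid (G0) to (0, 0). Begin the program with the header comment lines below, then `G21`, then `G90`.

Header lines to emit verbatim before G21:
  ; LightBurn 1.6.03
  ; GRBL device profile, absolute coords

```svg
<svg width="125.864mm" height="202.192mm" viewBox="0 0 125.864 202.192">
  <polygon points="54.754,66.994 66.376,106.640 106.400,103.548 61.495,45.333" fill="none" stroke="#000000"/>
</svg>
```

1 u = 1 mm; y_m = 202.192 − y.

[1] `<polygon>` closed polygon, #000000→score S491 F1835: (54.754,135.198) → (66.376,95.552) → (106.400,98.644) → (61.495,156.859) → (54.754,135.198) (closed)

; LightBurn 1.6.03
; GRBL device profile, absolute coords
G21
G90
G0 X54.754 Y135.198
M3 S491
G01 X66.376 Y95.552 F1835
G01 X106.400 Y98.644
G01 X61.495 Y156.859
G01 X54.754 Y135.198
M5
G0 X0.000 Y0.000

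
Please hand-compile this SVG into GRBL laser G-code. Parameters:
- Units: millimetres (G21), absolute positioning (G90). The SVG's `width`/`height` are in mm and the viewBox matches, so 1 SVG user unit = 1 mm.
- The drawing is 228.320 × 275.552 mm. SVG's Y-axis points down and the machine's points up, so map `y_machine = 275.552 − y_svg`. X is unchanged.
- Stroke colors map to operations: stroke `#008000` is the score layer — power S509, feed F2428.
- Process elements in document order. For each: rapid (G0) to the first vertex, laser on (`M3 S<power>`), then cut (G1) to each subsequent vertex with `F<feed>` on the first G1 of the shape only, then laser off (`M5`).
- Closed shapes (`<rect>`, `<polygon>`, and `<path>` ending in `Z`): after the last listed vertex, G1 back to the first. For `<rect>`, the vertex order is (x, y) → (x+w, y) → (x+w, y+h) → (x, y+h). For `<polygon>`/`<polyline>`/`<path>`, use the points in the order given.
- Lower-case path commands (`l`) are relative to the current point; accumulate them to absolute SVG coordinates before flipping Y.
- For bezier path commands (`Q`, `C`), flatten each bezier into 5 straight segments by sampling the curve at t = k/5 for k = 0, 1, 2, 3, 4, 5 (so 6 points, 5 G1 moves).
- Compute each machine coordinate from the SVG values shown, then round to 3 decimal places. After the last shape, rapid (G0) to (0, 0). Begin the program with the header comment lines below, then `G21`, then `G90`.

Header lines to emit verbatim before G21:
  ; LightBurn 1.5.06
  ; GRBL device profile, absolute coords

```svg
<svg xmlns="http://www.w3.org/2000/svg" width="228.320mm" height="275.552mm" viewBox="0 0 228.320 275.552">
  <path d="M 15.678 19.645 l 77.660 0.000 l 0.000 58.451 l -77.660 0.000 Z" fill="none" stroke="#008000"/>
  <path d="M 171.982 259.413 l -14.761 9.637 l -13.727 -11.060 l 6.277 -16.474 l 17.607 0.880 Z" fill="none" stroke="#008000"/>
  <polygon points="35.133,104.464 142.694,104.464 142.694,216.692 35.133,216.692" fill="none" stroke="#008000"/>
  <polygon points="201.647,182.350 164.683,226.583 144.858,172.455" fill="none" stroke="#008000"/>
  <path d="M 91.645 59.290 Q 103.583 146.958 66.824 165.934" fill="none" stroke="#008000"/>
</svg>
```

; LightBurn 1.5.06
; GRBL device profile, absolute coords
G21
G90
G0 X15.678 Y255.907
M3 S509
G1 X93.338 Y255.907 F2428
G1 X93.338 Y197.456
G1 X15.678 Y197.456
G1 X15.678 Y255.907
M5
G0 X171.982 Y16.139
M3 S509
G1 X157.221 Y6.502 F2428
G1 X143.494 Y17.562
G1 X149.771 Y34.036
G1 X167.378 Y33.156
G1 X171.982 Y16.139
M5
G0 X35.133 Y171.088
M3 S509
G1 X142.694 Y171.088 F2428
G1 X142.694 Y58.860
G1 X35.133 Y58.860
G1 X35.133 Y171.088
M5
G0 X201.647 Y93.202
M3 S509
G1 X164.683 Y48.969 F2428
G1 X144.858 Y103.097
G1 X201.647 Y93.202
M5
G0 X91.645 Y216.262
M3 S509
G1 X94.472 Y183.942 F2428
G1 X93.404 Y157.118
G1 X88.440 Y135.790
G1 X79.580 Y119.956
G1 X66.824 Y109.618
M5
G0 X0.000 Y0.000

1 u = 1 mm; y_m = 275.552 − y.

[1] `<path>` rectangle, #008000→score S509 F2428: (15.678,255.907) → (93.338,255.907) → (93.338,197.456) → (15.678,197.456) → (15.678,255.907) (closed)

[2] `<path>` regular polygon, #008000→score S509 F2428: (171.982,16.139) → (157.221,6.502) → (143.494,17.562) → (149.771,34.036) → (167.378,33.156) → (171.982,16.139) (closed)

[3] `<polygon>` rectangle, #008000→score S509 F2428: (35.133,171.088) → (142.694,171.088) → (142.694,58.860) → (35.133,58.860) → (35.133,171.088) (closed)

[4] `<polygon>` regular polygon, #008000→score S509 F2428: (201.647,93.202) → (164.683,48.969) → (144.858,103.097) → (201.647,93.202) (closed)

[5] `<path>` quadratic bezier, #008000→score S509 F2428: (91.645,216.262) → (94.472,183.942) → (93.404,157.118) → (88.440,135.790) → (79.580,119.956) → (66.824,109.618)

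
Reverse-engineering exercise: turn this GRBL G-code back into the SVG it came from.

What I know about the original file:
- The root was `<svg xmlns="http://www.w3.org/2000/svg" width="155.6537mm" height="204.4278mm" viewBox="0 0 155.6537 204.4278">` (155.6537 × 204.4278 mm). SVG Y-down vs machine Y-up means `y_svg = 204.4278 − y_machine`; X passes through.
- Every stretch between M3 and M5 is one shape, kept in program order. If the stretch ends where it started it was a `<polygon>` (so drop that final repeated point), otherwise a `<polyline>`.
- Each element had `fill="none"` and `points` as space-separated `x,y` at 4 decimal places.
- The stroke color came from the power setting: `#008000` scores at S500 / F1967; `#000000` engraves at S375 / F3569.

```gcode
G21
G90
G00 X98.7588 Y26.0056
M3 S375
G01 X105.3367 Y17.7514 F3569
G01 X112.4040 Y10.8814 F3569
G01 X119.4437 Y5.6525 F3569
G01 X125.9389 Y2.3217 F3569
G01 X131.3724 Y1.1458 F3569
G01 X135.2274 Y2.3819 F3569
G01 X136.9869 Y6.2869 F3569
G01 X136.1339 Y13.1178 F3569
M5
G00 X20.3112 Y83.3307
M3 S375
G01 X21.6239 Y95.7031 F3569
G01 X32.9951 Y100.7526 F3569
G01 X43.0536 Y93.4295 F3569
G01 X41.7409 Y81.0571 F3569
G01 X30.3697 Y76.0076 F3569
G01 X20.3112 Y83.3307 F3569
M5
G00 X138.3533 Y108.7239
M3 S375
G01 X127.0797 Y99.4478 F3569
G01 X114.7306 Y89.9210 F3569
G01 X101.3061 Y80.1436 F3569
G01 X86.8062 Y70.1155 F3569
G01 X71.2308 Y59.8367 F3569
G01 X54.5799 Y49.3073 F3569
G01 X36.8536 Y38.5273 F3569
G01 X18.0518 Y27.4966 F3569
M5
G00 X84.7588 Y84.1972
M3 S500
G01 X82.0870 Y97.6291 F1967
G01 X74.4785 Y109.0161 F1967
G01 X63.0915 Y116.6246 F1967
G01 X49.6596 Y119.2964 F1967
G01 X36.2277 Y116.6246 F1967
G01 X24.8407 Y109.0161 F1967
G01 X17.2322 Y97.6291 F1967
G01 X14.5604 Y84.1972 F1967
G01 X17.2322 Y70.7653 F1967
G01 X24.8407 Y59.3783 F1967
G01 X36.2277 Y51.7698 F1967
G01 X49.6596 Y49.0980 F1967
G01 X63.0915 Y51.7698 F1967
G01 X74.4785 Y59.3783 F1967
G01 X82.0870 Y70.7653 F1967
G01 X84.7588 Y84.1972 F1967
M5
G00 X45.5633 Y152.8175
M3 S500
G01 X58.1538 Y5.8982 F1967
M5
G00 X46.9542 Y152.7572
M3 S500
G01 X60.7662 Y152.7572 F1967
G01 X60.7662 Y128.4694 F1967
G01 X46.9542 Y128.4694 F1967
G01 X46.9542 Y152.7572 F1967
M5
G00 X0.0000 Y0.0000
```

<svg xmlns="http://www.w3.org/2000/svg" width="155.6537mm" height="204.4278mm" viewBox="0 0 155.6537 204.4278">
  <polyline points="98.7588,178.4222 105.3367,186.6764 112.4040,193.5464 119.4437,198.7753 125.9389,202.1061 131.3724,203.2820 135.2274,202.0459 136.9869,198.1409 136.1339,191.3100" fill="none" stroke="#000000"/>
  <polygon points="20.3112,121.0971 21.6239,108.7247 32.9951,103.6752 43.0536,110.9983 41.7409,123.3707 30.3697,128.4202" fill="none" stroke="#000000"/>
  <polyline points="138.3533,95.7039 127.0797,104.9800 114.7306,114.5068 101.3061,124.2842 86.8062,134.3123 71.2308,144.5911 54.5799,155.1205 36.8536,165.9005 18.0518,176.9312" fill="none" stroke="#000000"/>
  <polygon points="84.7588,120.2306 82.0870,106.7987 74.4785,95.4117 63.0915,87.8032 49.6596,85.1314 36.2277,87.8032 24.8407,95.4117 17.2322,106.7987 14.5604,120.2306 17.2322,133.6625 24.8407,145.0495 36.2277,152.6580 49.6596,155.3298 63.0915,152.6580 74.4785,145.0495 82.0870,133.6625" fill="none" stroke="#008000"/>
  <polyline points="45.5633,51.6103 58.1538,198.5296" fill="none" stroke="#008000"/>
  <polygon points="46.9542,51.6706 60.7662,51.6706 60.7662,75.9584 46.9542,75.9584" fill="none" stroke="#008000"/>
</svg>

Each laser-on run becomes one SVG element. Flip Y back into SVG space with y_svg = 204.4278 − y_machine.

Run 1: the run's S375 means `#000000` (engrave). The run is open, so emit a `<polyline>` with points (Y-flipped): 98.7588,178.4222 105.3367,186.6764 112.4040,193.5464 119.4437,198.7753 125.9389,202.1061 131.3724,203.2820 135.2274,202.0459 136.9869,198.1409 136.1339,191.3100.

Run 2: power S375 maps to stroke `#000000` (engrave). The run returns to its start, so emit a `<polygon>` with points (Y-flipped): 20.3112,121.0971 21.6239,108.7247 32.9951,103.6752 43.0536,110.9983 41.7409,123.3707 30.3697,128.4202.

Run 3: the run's S375 means `#000000` (engrave). The run is open, so emit a `<polyline>` with points (Y-flipped): 138.3533,95.7039 127.0797,104.9800 114.7306,114.5068 101.3061,124.2842 86.8062,134.3123 71.2308,144.5911 54.5799,155.1205 36.8536,165.9005 18.0518,176.9312.

Run 4: power S500 maps to stroke `#008000` (score). The run returns to its start, so emit a `<polygon>` with points (Y-flipped): 84.7588,120.2306 82.0870,106.7987 74.4785,95.4117 63.0915,87.8032 49.6596,85.1314 36.2277,87.8032 24.8407,95.4117 17.2322,106.7987 14.5604,120.2306 17.2322,133.6625 24.8407,145.0495 36.2277,152.6580 49.6596,155.3298 63.0915,152.6580 74.4785,145.0495 82.0870,133.6625.

Run 5: S500 ⇒ score layer `#008000`. The run is open, so emit a `<polyline>` with points (Y-flipped): 45.5633,51.6103 58.1538,198.5296.

Run 6: power S500 maps to stroke `#008000` (score). The run returns to its start, so emit a `<polygon>` with points (Y-flipped): 46.9542,51.6706 60.7662,51.6706 60.7662,75.9584 46.9542,75.9584.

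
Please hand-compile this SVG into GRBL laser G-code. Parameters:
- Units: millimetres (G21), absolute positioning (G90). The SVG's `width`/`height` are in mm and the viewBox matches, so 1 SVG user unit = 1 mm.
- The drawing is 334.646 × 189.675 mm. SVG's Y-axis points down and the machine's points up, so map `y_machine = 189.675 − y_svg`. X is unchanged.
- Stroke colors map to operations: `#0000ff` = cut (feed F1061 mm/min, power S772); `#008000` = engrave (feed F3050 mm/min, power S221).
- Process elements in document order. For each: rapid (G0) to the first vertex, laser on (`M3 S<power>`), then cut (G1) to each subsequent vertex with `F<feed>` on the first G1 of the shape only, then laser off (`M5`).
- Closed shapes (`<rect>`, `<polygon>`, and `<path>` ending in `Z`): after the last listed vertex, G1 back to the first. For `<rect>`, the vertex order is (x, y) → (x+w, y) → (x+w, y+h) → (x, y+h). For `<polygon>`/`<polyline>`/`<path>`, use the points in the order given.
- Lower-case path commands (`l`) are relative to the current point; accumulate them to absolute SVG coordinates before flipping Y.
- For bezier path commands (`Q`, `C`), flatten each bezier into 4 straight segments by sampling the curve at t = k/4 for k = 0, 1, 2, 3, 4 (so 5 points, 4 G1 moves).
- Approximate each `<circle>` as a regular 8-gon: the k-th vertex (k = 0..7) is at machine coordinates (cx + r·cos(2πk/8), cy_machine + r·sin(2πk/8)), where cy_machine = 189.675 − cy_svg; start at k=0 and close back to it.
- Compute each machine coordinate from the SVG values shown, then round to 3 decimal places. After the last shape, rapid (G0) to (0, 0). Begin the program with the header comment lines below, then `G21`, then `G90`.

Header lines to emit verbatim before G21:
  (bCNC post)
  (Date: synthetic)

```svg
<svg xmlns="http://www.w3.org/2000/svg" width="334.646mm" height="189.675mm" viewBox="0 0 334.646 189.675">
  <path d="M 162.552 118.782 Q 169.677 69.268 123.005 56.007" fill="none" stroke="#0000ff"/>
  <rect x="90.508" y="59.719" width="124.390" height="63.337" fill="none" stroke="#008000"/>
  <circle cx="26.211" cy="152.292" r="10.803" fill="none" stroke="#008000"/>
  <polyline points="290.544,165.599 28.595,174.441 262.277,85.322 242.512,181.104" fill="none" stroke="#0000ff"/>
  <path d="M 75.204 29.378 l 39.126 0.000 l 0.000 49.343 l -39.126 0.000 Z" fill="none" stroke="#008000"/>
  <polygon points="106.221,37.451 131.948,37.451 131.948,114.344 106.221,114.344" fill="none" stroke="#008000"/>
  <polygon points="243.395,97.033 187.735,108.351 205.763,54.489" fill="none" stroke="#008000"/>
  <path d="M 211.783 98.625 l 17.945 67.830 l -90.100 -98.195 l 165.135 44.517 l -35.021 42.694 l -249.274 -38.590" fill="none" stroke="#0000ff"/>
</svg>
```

(bCNC post)
(Date: synthetic)
G21
G90
G0 X162.552 Y70.893
M3 S772
G1 X162.752 Y93.384 F1061
G1 X156.228 Y111.344
G1 X142.979 Y124.772
G1 X123.005 Y133.668
M5
G0 X90.508 Y129.956
M3 S221
G1 X214.898 Y129.956 F3050
G1 X214.898 Y66.619
G1 X90.508 Y66.619
G1 X90.508 Y129.956
M5
G0 X37.014 Y37.383
M3 S221
G1 X33.850 Y45.022 F3050
G1 X26.211 Y48.186
G1 X18.572 Y45.022
G1 X15.408 Y37.383
G1 X18.572 Y29.744
G1 X26.211 Y26.580
G1 X33.850 Y29.744
G1 X37.014 Y37.383
M5
G0 X290.544 Y24.076
M3 S772
G1 X28.595 Y15.234 F1061
G1 X262.277 Y104.353
G1 X242.512 Y8.571
M5
G0 X75.204 Y160.297
M3 S221
G1 X114.330 Y160.297 F3050
G1 X114.330 Y110.954
G1 X75.204 Y110.954
G1 X75.204 Y160.297
M5
G0 X106.221 Y152.224
M3 S221
G1 X131.948 Y152.224 F3050
G1 X131.948 Y75.331
G1 X106.221 Y75.331
G1 X106.221 Y152.224
M5
G0 X243.395 Y92.642
M3 S221
G1 X187.735 Y81.324 F3050
G1 X205.763 Y135.186
G1 X243.395 Y92.642
M5
G0 X211.783 Y91.050
M3 S772
G1 X229.728 Y23.220 F1061
G1 X139.628 Y121.415
G1 X304.763 Y76.898
G1 X269.742 Y34.204
G1 X20.468 Y72.794
M5
G0 X0.000 Y0.000

Since the viewBox matches the mm dimensions, user units are millimetres directly. The only transform is the Y-flip y_m = 189.675 − y_svg.

Shape 1 is a quadratic bezier drawn with `<path>`. Its stroke #0000ff means cut at S772, F1061. After flipping Y the toolpath is (162.552,70.893) → (162.752,93.384) → (156.228,111.344) → (142.979,124.772) → (123.005,133.668).

Shape 2 is a rectangle drawn with `<rect>`. Its stroke #008000 means engrave at S221, F3050. After flipping Y the toolpath is (90.508,129.956) → (214.898,129.956) → (214.898,66.619) → (90.508,66.619) → (90.508,129.956), returning to the start.

Shape 3 is a circle drawn with `<circle>`. Its stroke #008000 means engrave at S221, F3050. After flipping Y the toolpath is (37.014,37.383) → (33.850,45.022) → (26.211,48.186) → (18.572,45.022) → (15.408,37.383) → (18.572,29.744) → (26.211,26.580) → (33.850,29.744) → (37.014,37.383), returning to the start.

Shape 4 is a open polyline drawn with `<polyline>`. Its stroke #0000ff means cut at S772, F1061. After flipping Y the toolpath is (290.544,24.076) → (28.595,15.234) → (262.277,104.353) → (242.512,8.571).

Shape 5 is a rectangle drawn with `<path>`. Its stroke #008000 means engrave at S221, F3050. After flipping Y the toolpath is (75.204,160.297) → (114.330,160.297) → (114.330,110.954) → (75.204,110.954) → (75.204,160.297), returning to the start.

Shape 6 is a rectangle drawn with `<polygon>`. Its stroke #008000 means engrave at S221, F3050. After flipping Y the toolpath is (106.221,152.224) → (131.948,152.224) → (131.948,75.331) → (106.221,75.331) → (106.221,152.224), returning to the start.

Shape 7 is a regular polygon drawn with `<polygon>`. Its stroke #008000 means engrave at S221, F3050. After flipping Y the toolpath is (243.395,92.642) → (187.735,81.324) → (205.763,135.186) → (243.395,92.642), returning to the start.

Shape 8 is a open polyline drawn with `<path>`. Its stroke #0000ff means cut at S772, F1061. After flipping Y the toolpath is (211.783,91.050) → (229.728,23.220) → (139.628,121.415) → (304.763,76.898) → (269.742,34.204) → (20.468,72.794).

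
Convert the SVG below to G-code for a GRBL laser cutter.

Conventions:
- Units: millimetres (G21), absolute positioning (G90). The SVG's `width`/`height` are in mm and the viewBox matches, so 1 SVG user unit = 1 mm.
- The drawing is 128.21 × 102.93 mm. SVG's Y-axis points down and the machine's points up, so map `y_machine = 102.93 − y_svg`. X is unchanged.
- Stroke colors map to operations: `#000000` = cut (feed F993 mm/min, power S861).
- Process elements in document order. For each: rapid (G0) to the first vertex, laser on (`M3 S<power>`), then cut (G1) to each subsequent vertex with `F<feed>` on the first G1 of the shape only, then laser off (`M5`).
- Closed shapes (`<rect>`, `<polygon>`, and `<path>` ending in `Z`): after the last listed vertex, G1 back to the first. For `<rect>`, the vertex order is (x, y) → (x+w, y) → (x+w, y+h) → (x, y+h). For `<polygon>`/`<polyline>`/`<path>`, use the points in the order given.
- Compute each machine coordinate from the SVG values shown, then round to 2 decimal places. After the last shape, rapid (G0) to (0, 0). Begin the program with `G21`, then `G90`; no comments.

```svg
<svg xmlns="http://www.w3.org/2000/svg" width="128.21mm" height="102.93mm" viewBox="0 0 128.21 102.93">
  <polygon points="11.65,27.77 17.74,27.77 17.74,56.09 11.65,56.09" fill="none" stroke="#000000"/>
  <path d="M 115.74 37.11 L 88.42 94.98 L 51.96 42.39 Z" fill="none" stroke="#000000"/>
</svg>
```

G21
G90
G0 X11.65 Y75.16
M3 S861
G1 X17.74 Y75.16 F993
G1 X17.74 Y46.84
G1 X11.65 Y46.84
G1 X11.65 Y75.16
M5
G0 X115.74 Y65.82
M3 S861
G1 X88.42 Y7.95 F993
G1 X51.96 Y60.54
G1 X115.74 Y65.82
M5
G0 X0.00 Y0.00

1 u = 1 mm; y_m = 102.93 − y.

[1] `<polygon>` rectangle, #000000→cut S861 F993: (11.65,75.16) → (17.74,75.16) → (17.74,46.84) → (11.65,46.84) → (11.65,75.16) (closed)

[2] `<path>` regular polygon, #000000→cut S861 F993: (115.74,65.82) → (88.42,7.95) → (51.96,60.54) → (115.74,65.82) (closed)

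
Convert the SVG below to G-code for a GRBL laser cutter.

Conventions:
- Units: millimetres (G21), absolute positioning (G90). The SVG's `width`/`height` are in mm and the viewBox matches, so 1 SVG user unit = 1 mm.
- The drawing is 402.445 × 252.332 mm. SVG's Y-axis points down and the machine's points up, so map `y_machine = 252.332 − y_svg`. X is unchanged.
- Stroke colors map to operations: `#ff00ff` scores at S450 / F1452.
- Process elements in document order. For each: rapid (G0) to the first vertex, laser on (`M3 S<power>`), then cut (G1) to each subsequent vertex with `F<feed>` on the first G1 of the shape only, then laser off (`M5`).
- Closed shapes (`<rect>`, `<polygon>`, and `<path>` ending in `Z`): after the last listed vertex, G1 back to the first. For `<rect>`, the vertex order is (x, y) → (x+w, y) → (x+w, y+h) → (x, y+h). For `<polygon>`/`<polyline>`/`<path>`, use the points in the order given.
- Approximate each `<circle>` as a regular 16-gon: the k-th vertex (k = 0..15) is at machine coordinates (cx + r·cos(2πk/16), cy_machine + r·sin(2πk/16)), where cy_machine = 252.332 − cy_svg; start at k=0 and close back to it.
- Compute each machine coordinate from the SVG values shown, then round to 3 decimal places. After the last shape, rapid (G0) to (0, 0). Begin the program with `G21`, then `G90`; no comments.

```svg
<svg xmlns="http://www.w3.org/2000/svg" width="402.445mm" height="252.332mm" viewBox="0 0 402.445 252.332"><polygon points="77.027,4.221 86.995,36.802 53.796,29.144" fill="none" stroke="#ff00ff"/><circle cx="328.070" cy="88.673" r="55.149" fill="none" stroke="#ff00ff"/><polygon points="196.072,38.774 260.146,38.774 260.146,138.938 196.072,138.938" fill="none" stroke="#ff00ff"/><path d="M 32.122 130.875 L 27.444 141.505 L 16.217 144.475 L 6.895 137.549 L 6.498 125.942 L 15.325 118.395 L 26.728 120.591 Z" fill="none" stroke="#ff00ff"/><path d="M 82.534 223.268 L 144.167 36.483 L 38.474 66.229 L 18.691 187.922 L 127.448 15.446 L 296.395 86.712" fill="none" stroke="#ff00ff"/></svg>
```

1 u = 1 mm; y_m = 252.332 − y.

[1] `<polygon>` regular polygon, #ff00ff→score S450 F1452: (77.027,248.111) → (86.995,215.530) → (53.796,223.188) → (77.027,248.111) (closed)

[2] `<circle>` circle, #ff00ff→score S450 F1452: (383.219,163.659) → (379.021,184.764) → (367.066,202.655) → (349.175,214.610) → (328.070,218.808) → (306.965,214.610) → (289.074,202.655) → (277.119,184.764) → (272.921,163.659) → (277.119,142.554) → (289.074,124.663) → (306.965,112.708) → (328.070,108.510) → (349.175,112.708) → (367.066,124.663) → (379.021,142.554) → (383.219,163.659) (closed)

[3] `<polygon>` rectangle, #ff00ff→score S450 F1452: (196.072,213.558) → (260.146,213.558) → (260.146,113.394) → (196.072,113.394) → (196.072,213.558) (closed)

[4] `<path>` regular polygon, #ff00ff→score S450 F1452: (32.122,121.457) → (27.444,110.827) → (16.217,107.857) → (6.895,114.783) → (6.498,126.390) → (15.325,133.937) → (26.728,131.741) → (32.122,121.457) (closed)

[5] `<path>` open polyline, #ff00ff→score S450 F1452: (82.534,29.064) → (144.167,215.849) → (38.474,186.103) → (18.691,64.410) → (127.448,236.886) → (296.395,165.620)

G21
G90
G0 X77.027 Y248.111
M3 S450
G1 X86.995 Y215.530 F1452
G1 X53.796 Y223.188
G1 X77.027 Y248.111
M5
G0 X383.219 Y163.659
M3 S450
G1 X379.021 Y184.764 F1452
G1 X367.066 Y202.655
G1 X349.175 Y214.610
G1 X328.070 Y218.808
G1 X306.965 Y214.610
G1 X289.074 Y202.655
G1 X277.119 Y184.764
G1 X272.921 Y163.659
G1 X277.119 Y142.554
G1 X289.074 Y124.663
G1 X306.965 Y112.708
G1 X328.070 Y108.510
G1 X349.175 Y112.708
G1 X367.066 Y124.663
G1 X379.021 Y142.554
G1 X383.219 Y163.659
M5
G0 X196.072 Y213.558
M3 S450
G1 X260.146 Y213.558 F1452
G1 X260.146 Y113.394
G1 X196.072 Y113.394
G1 X196.072 Y213.558
M5
G0 X32.122 Y121.457
M3 S450
G1 X27.444 Y110.827 F1452
G1 X16.217 Y107.857
G1 X6.895 Y114.783
G1 X6.498 Y126.390
G1 X15.325 Y133.937
G1 X26.728 Y131.741
G1 X32.122 Y121.457
M5
G0 X82.534 Y29.064
M3 S450
G1 X144.167 Y215.849 F1452
G1 X38.474 Y186.103
G1 X18.691 Y64.410
G1 X127.448 Y236.886
G1 X296.395 Y165.620
M5
G0 X0.000 Y0.000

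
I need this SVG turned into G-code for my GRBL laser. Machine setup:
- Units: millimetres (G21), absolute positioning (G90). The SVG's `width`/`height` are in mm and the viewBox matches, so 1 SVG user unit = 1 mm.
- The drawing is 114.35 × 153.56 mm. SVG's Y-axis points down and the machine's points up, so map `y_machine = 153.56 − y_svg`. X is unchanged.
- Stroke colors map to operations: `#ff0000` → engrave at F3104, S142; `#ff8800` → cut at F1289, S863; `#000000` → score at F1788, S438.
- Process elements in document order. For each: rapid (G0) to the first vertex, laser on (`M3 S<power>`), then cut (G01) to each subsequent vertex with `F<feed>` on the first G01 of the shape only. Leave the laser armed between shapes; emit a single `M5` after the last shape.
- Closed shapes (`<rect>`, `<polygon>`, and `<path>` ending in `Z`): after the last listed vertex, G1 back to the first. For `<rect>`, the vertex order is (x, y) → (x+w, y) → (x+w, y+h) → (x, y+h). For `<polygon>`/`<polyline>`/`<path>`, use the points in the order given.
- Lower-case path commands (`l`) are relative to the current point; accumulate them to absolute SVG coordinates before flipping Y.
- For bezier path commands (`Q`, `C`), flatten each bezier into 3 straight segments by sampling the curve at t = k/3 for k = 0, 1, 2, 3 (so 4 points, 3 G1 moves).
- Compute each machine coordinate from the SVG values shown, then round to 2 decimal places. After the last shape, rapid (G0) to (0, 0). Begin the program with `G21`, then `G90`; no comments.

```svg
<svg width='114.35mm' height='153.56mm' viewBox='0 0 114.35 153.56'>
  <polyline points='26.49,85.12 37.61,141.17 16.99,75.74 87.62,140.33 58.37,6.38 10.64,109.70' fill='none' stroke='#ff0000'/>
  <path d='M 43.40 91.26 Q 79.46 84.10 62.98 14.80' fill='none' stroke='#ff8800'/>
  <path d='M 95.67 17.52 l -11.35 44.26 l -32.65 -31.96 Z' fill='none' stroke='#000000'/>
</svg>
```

1 u = 1 mm; y_m = 153.56 − y.

[1] `<polyline>` open polyline, #ff0000→engrave S142 F3104: (26.49,68.44) → (37.61,12.39) → (16.99,77.82) → (87.62,13.23) → (58.37,147.18) → (10.64,43.86)

[2] `<path>` quadratic bezier, #ff8800→cut S863 F1289: (43.40,62.30) → (61.60,73.98) → (68.13,99.46) → (62.98,138.76)

[3] `<path>` regular polygon, #000000→score S438 F1788: (95.67,136.04) → (84.32,91.78) → (51.67,123.74) → (95.67,136.04) (closed)

G21
G90
G0 X26.49 Y68.44
M3 S142
G01 X37.61 Y12.39 F3104
G01 X16.99 Y77.82
G01 X87.62 Y13.23
G01 X58.37 Y147.18
G01 X10.64 Y43.86
G0 X43.40 Y62.30
M3 S863
G01 X61.60 Y73.98 F1289
G01 X68.13 Y99.46
G01 X62.98 Y138.76
G0 X95.67 Y136.04
M3 S438
G01 X84.32 Y91.78 F1788
G01 X51.67 Y123.74
G01 X95.67 Y136.04
M5
G0 X0.00 Y0.00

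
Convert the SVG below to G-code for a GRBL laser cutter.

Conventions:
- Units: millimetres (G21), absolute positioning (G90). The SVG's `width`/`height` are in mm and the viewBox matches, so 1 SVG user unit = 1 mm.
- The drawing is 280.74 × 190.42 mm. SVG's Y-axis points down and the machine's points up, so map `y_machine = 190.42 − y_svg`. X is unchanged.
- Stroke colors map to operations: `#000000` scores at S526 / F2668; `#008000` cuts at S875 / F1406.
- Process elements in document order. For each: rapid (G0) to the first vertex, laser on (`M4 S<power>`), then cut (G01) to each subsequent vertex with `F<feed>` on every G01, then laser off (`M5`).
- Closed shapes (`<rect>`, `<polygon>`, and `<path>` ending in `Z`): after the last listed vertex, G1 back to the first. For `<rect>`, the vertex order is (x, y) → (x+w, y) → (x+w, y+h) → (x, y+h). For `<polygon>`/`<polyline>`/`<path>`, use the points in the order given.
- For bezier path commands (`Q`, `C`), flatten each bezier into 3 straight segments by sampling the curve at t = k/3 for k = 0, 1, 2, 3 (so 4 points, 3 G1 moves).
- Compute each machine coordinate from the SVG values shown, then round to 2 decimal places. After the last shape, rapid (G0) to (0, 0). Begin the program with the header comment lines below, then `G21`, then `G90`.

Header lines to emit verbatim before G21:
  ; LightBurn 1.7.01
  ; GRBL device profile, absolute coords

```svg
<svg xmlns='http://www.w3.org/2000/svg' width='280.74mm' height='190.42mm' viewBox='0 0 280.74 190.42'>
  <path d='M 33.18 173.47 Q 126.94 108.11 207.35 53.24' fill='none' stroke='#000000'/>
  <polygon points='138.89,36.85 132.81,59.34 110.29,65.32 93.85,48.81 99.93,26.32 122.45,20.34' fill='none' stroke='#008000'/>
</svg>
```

Since the viewBox matches the mm dimensions, user units are millimetres directly. The only transform is the Y-flip y_m = 190.42 − y_svg.

Shape 1 is a quadratic bezier drawn with `<path>`. Its stroke #000000 means score at S526, F2668. After flipping Y the toolpath is (33.18,16.95) → (94.20,59.36) → (152.26,99.43) → (207.35,137.18).

Shape 2 is a regular polygon drawn with `<polygon>`. Its stroke #008000 means cut at S875, F1406. After flipping Y the toolpath is (138.89,153.57) → (132.81,131.08) → (110.29,125.10) → (93.85,141.61) → (99.93,164.10) → (122.45,170.08) → (138.89,153.57), returning to the start.

; LightBurn 1.7.01
; GRBL device profile, absolute coords
G21
G90
G0 X33.18 Y16.95
M4 S526
G01 X94.20 Y59.36 F2668
G01 X152.26 Y99.43 F2668
G01 X207.35 Y137.18 F2668
M5
G0 X138.89 Y153.57
M4 S875
G01 X132.81 Y131.08 F1406
G01 X110.29 Y125.10 F1406
G01 X93.85 Y141.61 F1406
G01 X99.93 Y164.10 F1406
G01 X122.45 Y170.08 F1406
G01 X138.89 Y153.57 F1406
M5
G0 X0.00 Y0.00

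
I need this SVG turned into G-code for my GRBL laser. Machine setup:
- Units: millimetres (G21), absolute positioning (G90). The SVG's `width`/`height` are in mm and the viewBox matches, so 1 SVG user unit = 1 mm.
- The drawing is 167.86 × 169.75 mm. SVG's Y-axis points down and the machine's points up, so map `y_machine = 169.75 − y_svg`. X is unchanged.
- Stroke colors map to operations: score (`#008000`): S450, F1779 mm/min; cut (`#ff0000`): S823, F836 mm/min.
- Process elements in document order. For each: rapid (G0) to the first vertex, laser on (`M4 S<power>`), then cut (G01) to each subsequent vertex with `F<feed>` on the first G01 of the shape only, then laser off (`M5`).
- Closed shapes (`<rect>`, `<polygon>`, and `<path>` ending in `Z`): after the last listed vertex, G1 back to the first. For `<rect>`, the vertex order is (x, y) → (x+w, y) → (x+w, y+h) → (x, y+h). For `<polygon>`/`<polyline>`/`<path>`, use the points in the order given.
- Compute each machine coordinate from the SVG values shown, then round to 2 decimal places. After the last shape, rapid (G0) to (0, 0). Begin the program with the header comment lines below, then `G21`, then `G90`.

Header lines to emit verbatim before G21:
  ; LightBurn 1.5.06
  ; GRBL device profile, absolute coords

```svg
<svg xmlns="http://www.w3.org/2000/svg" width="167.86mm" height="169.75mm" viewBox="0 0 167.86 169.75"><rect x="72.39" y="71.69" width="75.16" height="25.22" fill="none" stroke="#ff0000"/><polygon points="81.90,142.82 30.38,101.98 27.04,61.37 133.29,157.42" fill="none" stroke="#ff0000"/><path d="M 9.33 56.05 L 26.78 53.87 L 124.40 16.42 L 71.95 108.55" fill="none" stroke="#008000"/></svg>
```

Since the viewBox matches the mm dimensions, user units are millimetres directly. The only transform is the Y-flip y_m = 169.75 − y_svg.

Shape 1 is a rectangle drawn with `<rect>`. Its stroke #ff0000 means cut at S823, F836. After flipping Y the toolpath is (72.39,98.06) → (147.55,98.06) → (147.55,72.84) → (72.39,72.84) → (72.39,98.06), returning to the start.

Shape 2 is a closed polygon drawn with `<polygon>`. Its stroke #ff0000 means cut at S823, F836. After flipping Y the toolpath is (81.90,26.93) → (30.38,67.77) → (27.04,108.38) → (133.29,12.33) → (81.90,26.93), returning to the start.

Shape 3 is a open polyline drawn with `<path>`. Its stroke #008000 means score at S450, F1779. After flipping Y the toolpath is (9.33,113.70) → (26.78,115.88) → (124.40,153.33) → (71.95,61.20).

; LightBurn 1.5.06
; GRBL device profile, absolute coords
G21
G90
G0 X72.39 Y98.06
M4 S823
G01 X147.55 Y98.06 F836
G01 X147.55 Y72.84
G01 X72.39 Y72.84
G01 X72.39 Y98.06
M5
G0 X81.90 Y26.93
M4 S823
G01 X30.38 Y67.77 F836
G01 X27.04 Y108.38
G01 X133.29 Y12.33
G01 X81.90 Y26.93
M5
G0 X9.33 Y113.70
M4 S450
G01 X26.78 Y115.88 F1779
G01 X124.40 Y153.33
G01 X71.95 Y61.20
M5
G0 X0.00 Y0.00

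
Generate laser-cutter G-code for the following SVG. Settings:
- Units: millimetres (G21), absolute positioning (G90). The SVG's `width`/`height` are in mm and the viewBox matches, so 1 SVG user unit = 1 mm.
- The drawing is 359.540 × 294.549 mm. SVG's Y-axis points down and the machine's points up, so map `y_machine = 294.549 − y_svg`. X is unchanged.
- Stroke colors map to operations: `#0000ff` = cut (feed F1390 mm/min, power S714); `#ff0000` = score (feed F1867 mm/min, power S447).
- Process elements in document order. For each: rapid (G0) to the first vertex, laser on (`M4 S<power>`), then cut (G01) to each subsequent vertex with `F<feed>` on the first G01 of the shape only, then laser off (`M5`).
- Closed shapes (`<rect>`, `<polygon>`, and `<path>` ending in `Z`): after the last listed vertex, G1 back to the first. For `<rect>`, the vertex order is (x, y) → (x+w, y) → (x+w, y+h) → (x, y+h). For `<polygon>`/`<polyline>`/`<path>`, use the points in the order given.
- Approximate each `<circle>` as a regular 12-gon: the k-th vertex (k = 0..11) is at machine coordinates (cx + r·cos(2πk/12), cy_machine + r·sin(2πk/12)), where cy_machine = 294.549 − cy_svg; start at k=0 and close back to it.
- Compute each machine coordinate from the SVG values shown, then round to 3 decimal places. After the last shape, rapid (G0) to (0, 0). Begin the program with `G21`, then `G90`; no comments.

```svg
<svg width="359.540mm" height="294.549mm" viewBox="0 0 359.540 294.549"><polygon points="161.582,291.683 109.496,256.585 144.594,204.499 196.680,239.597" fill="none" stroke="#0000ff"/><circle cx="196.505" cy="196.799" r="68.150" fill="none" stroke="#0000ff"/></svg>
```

viewBox `0 0 359.540 294.549` with mm width/height → 1 unit = 1 mm. Flip: y_m = 294.549 − y_svg.

**Shape 1** — `<polygon>` regular polygon, stroke `#0000ff` → cut (S714, F1390). Machine vertices: (161.582,2.866) → (109.496,37.964) → (144.594,90.050) → (196.680,54.952) → (161.582,2.866). Closed: final G1 returns to the first vertex.

**Shape 2** — `<circle>` circle, stroke `#0000ff` → cut (S714, F1390). Machine vertices: (264.655,97.750) → (255.525,131.825) → (230.580,156.770) → (196.505,165.900) → (162.430,156.770) → (137.485,131.825) → (128.355,97.750) → (137.485,63.675) → (162.430,38.730) → (196.505,29.600) → (230.580,38.730) → (255.525,63.675) → (264.655,97.750). Closed: final G1 returns to the first vertex.

G21
G90
G0 X161.582 Y2.866
M4 S714
G01 X109.496 Y37.964 F1390
G01 X144.594 Y90.050
G01 X196.680 Y54.952
G01 X161.582 Y2.866
M5
G0 X264.655 Y97.750
M4 S714
G01 X255.525 Y131.825 F1390
G01 X230.580 Y156.770
G01 X196.505 Y165.900
G01 X162.430 Y156.770
G01 X137.485 Y131.825
G01 X128.355 Y97.750
G01 X137.485 Y63.675
G01 X162.430 Y38.730
G01 X196.505 Y29.600
G01 X230.580 Y38.730
G01 X255.525 Y63.675
G01 X264.655 Y97.750
M5
G0 X0.000 Y0.000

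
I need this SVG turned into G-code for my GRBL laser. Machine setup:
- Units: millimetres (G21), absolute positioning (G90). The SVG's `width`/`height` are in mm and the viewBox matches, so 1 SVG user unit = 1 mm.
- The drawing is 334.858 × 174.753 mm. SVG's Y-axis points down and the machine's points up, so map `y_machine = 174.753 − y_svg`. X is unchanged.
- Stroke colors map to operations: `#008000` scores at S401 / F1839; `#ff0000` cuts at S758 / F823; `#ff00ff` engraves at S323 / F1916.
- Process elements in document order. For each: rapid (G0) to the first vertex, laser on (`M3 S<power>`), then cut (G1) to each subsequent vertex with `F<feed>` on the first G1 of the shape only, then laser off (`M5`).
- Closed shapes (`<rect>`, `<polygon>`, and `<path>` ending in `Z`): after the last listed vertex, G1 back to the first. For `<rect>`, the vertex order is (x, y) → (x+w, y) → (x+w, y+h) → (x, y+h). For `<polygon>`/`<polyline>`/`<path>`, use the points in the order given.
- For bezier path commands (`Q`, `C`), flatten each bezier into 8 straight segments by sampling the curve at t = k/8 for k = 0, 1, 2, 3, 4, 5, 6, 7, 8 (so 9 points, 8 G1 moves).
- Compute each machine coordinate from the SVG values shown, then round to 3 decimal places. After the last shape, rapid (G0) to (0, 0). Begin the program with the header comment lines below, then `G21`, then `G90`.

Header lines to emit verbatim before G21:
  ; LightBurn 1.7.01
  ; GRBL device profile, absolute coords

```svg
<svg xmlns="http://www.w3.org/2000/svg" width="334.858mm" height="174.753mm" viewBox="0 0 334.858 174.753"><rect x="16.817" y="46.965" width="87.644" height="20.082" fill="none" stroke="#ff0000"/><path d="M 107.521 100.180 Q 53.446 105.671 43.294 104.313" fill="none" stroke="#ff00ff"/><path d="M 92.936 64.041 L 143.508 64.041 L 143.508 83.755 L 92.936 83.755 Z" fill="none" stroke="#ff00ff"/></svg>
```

; LightBurn 1.7.01
; GRBL device profile, absolute coords
G21
G90
G0 X16.817 Y127.788
M3 S758
G1 X104.461 Y127.788 F823
G1 X104.461 Y107.706
G1 X16.817 Y107.706
G1 X16.817 Y127.788
M5
G0 X107.521 Y74.573
M3 S323
G1 X94.689 Y73.307 F1916
G1 X83.229 Y72.256
G1 X73.141 Y71.418
G1 X64.427 Y70.794
G1 X57.085 Y70.385
G1 X51.115 Y70.189
G1 X46.518 Y70.208
G1 X43.294 Y70.440
M5
G0 X92.936 Y110.712
M3 S323
G1 X143.508 Y110.712 F1916
G1 X143.508 Y90.998
G1 X92.936 Y90.998
G1 X92.936 Y110.712
M5
G0 X0.000 Y0.000

viewBox `0 0 334.858 174.753` with mm width/height → 1 unit = 1 mm. Flip: y_m = 174.753 − y_svg.

**Shape 1** — `<rect>` rectangle, stroke `#ff0000` → cut (S758, F823). Machine vertices: (16.817,127.788) → (104.461,127.788) → (104.461,107.706) → (16.817,107.706) → (16.817,127.788). Closed: final G1 returns to the first vertex.

**Shape 2** — `<path>` quadratic bezier, stroke `#ff00ff` → engrave (S323, F1916). Control points (SVG): P0=(107.521,100.180), P1=(53.446,105.671), P2=(43.294,104.313); sampled at t=k/8. Machine vertices: (107.521,74.573) → (94.689,73.307) → (83.229,72.256) → (73.141,71.418) → (64.427,70.794) → (57.085,70.385) → (51.115,70.189) → (46.518,70.208) → (43.294,70.440). Open path.

**Shape 3** — `<path>` rectangle, stroke `#ff00ff` → engrave (S323, F1916). Machine vertices: (92.936,110.712) → (143.508,110.712) → (143.508,90.998) → (92.936,90.998) → (92.936,110.712). Closed: final G1 returns to the first vertex.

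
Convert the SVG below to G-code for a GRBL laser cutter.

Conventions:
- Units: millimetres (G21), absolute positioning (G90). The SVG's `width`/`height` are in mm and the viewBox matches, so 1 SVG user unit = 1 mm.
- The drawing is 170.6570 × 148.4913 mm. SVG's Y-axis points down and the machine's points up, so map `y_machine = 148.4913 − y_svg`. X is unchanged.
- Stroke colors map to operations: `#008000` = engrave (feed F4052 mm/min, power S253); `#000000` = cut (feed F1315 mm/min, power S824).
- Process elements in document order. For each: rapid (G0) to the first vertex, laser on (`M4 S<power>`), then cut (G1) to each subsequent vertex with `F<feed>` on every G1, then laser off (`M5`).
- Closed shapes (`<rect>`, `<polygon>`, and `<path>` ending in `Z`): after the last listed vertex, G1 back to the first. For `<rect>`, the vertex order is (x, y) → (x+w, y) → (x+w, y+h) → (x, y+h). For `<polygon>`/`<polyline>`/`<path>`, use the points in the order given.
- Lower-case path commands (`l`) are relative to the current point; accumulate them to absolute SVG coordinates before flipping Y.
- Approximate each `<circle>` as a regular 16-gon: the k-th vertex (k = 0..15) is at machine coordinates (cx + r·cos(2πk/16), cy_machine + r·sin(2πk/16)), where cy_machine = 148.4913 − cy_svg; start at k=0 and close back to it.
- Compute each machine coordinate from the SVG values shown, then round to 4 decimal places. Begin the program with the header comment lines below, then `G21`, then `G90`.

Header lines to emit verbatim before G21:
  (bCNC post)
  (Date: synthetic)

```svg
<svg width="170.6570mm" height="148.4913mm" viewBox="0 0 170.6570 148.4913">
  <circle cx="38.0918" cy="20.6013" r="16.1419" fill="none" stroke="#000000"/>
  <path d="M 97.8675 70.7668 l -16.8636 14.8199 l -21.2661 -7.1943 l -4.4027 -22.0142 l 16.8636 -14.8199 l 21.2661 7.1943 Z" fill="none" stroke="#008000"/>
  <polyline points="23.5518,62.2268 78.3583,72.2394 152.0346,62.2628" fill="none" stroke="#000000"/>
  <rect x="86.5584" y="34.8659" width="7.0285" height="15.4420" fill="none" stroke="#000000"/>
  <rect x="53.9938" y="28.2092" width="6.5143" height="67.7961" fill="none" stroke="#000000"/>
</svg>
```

viewBox `0 0 170.6570 148.4913` with mm width/height → 1 unit = 1 mm. Flip: y_m = 148.4913 − y_svg.

**Shape 1** — `<circle>` circle, stroke `#000000` → cut (S824, F1315). Machine vertices: (54.2337,127.8900) → (53.0050,134.0672) → (49.5058,139.3040) → (44.2690,142.8032) → (38.0918,144.0319) → (31.9146,142.8032) → (26.6778,139.3040) → (23.1786,134.0672) → (21.9499,127.8900) → (23.1786,121.7128) → (26.6778,116.4760) → (31.9146,112.9768) → (38.0918,111.7481) → (44.2690,112.9768) → (49.5058,116.4760) → (53.0050,121.7128) → (54.2337,127.8900). Closed: final G1 returns to the first vertex.

**Shape 2** — `<path>` regular polygon, stroke `#008000` → engrave (S253, F4052). Machine vertices: (97.8675,77.7245) → (81.0039,62.9046) → (59.7378,70.0989) → (55.3351,92.1131) → (72.1987,106.9330) → (93.4648,99.7387) → (97.8675,77.7245). Closed: final G1 returns to the first vertex.

**Shape 3** — `<polyline>` open polyline, stroke `#000000` → cut (S824, F1315). Machine vertices: (23.5518,86.2645) → (78.3583,76.2519) → (152.0346,86.2285). Open path.

**Shape 4** — `<rect>` rectangle, stroke `#000000` → cut (S824, F1315). Machine vertices: (86.5584,113.6254) → (93.5869,113.6254) → (93.5869,98.1834) → (86.5584,98.1834) → (86.5584,113.6254). Closed: final G1 returns to the first vertex.

**Shape 5** — `<rect>` rectangle, stroke `#000000` → cut (S824, F1315). Machine vertices: (53.9938,120.2821) → (60.5081,120.2821) → (60.5081,52.4860) → (53.9938,52.4860) → (53.9938,120.2821). Closed: final G1 returns to the first vertex.

(bCNC post)
(Date: synthetic)
G21
G90
G0 X54.2337 Y127.8900
M4 S824
G1 X53.0050 Y134.0672 F1315
G1 X49.5058 Y139.3040 F1315
G1 X44.2690 Y142.8032 F1315
G1 X38.0918 Y144.0319 F1315
G1 X31.9146 Y142.8032 F1315
G1 X26.6778 Y139.3040 F1315
G1 X23.1786 Y134.0672 F1315
G1 X21.9499 Y127.8900 F1315
G1 X23.1786 Y121.7128 F1315
G1 X26.6778 Y116.4760 F1315
G1 X31.9146 Y112.9768 F1315
G1 X38.0918 Y111.7481 F1315
G1 X44.2690 Y112.9768 F1315
G1 X49.5058 Y116.4760 F1315
G1 X53.0050 Y121.7128 F1315
G1 X54.2337 Y127.8900 F1315
M5
G0 X97.8675 Y77.7245
M4 S253
G1 X81.0039 Y62.9046 F4052
G1 X59.7378 Y70.0989 F4052
G1 X55.3351 Y92.1131 F4052
G1 X72.1987 Y106.9330 F4052
G1 X93.4648 Y99.7387 F4052
G1 X97.8675 Y77.7245 F4052
M5
G0 X23.5518 Y86.2645
M4 S824
G1 X78.3583 Y76.2519 F1315
G1 X152.0346 Y86.2285 F1315
M5
G0 X86.5584 Y113.6254
M4 S824
G1 X93.5869 Y113.6254 F1315
G1 X93.5869 Y98.1834 F1315
G1 X86.5584 Y98.1834 F1315
G1 X86.5584 Y113.6254 F1315
M5
G0 X53.9938 Y120.2821
M4 S824
G1 X60.5081 Y120.2821 F1315
G1 X60.5081 Y52.4860 F1315
G1 X53.9938 Y52.4860 F1315
G1 X53.9938 Y120.2821 F1315
M5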